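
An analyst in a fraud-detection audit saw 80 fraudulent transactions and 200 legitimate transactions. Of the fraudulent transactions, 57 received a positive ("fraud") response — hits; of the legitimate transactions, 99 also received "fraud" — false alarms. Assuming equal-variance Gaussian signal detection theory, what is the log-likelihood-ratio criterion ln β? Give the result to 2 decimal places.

H = 57/80 = 0.7125
FA = 99/200 = 0.4950
Φ⁻¹(0.7125) = 0.561, Φ⁻¹(0.4950) = -0.013
ln β = −½·[z(H)² − z(FA)²] = −0.5 × (0.315 − 0.000) = -0.1575

ln β = -0.16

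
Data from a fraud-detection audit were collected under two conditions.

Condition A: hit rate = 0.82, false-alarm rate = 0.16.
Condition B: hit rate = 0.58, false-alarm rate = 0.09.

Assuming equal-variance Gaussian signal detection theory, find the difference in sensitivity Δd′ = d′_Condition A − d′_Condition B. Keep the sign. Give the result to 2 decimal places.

Δd′ = 0.37

Condition A: z(0.82) = 0.915, z(0.16) = -0.994, d' = 1.909
Condition B: z(0.58) = 0.202, z(0.09) = -1.341, d' = 1.543
Δd' = d'_Condition A − d'_Condition B = 1.909 − 1.543 = 0.366
Condition A has the higher sensitivity.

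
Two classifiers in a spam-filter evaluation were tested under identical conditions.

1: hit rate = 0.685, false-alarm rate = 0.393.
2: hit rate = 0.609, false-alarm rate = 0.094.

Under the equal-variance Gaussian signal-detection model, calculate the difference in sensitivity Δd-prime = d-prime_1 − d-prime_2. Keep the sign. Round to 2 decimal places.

1: z(0.685) = 0.482, z(0.393) = -0.272, d' = 0.754
2: z(0.609) = 0.277, z(0.094) = -1.317, d' = 1.594
Δd' = d'_1 − d'_2 = 0.754 − 1.594 = -0.840
2 has the higher sensitivity.

Δd-prime = -0.84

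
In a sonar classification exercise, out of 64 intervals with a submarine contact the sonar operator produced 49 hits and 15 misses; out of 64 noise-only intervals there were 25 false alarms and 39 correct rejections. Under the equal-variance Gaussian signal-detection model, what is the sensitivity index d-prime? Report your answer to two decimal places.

H = 49/64 = 0.7656
FA = 25/64 = 0.3906
z(H) = z(0.7656) = 0.7244
z(FA) = z(0.3906) = -0.2778
d' = z(H) − z(FA) = 0.7244 − (-0.2778) = 1.0022

d-prime = 1.00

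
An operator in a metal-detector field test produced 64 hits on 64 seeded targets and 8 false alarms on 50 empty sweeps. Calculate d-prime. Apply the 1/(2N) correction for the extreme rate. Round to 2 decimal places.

d-prime = 3.41

The hit rate is 64/64 = 1, so apply the 1/(2N) correction: H → 1 − 1/(2·64) = 0.99219.
z(H) = z(0.99219) = 2.418
z(FA) = z(0.16000) = -0.994
d' = 2.418 − (-0.994) = 3.412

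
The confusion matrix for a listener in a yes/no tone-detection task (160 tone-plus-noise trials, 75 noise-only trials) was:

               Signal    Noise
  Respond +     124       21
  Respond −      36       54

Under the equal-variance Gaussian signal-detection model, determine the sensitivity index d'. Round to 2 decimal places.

d' = 1.34

H = 124/160 = 0.7750
FA = 21/75 = 0.2800
Φ⁻¹(0.7750) = 0.7554, Φ⁻¹(0.2800) = -0.5828
d' = z(H) − z(FA) = 0.7554 − (-0.5828) = 1.3382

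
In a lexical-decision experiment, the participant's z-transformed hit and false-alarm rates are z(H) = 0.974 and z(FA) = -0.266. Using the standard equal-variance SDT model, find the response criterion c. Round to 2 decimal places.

c = -0.35

c = −½·[z(H) + z(FA)] = −½·(0.974 + (-0.266)) = -0.354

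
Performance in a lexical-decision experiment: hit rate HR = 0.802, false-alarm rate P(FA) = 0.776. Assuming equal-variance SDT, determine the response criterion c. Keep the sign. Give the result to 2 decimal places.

c = -0.80

z(H) = z(0.802) = 0.8488
z(FA) = z(0.776) = 0.7588
c = −½·[z(H) + z(FA)] = −0.5 × (0.8488 + 0.7588) = -0.8038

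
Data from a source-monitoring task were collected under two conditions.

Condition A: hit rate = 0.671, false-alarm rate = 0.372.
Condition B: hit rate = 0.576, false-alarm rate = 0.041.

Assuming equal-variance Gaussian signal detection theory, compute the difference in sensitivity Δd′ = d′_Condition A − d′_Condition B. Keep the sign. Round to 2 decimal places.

Δd′ = -1.16

Condition A: z(0.671) = 0.443, z(0.372) = -0.327, d' = 0.770
Condition B: z(0.576) = 0.192, z(0.041) = -1.739, d' = 1.931
Δd' = d'_Condition A − d'_Condition B = 0.770 − 1.931 = -1.161
Condition B has the higher sensitivity.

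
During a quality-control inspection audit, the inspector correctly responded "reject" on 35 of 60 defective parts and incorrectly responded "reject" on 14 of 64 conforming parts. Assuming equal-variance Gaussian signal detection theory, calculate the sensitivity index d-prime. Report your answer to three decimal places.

H = 35/60 = 0.5833
FA = 14/64 = 0.2188
Φ⁻¹(0.5833) = 0.2103, Φ⁻¹(0.2188) = -0.7763
d' = z(H) − z(FA) = 0.2103 − (-0.7763) = 0.9866

d-prime = 0.987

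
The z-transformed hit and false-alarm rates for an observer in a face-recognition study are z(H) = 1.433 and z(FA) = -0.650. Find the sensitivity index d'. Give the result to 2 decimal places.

d' = z(H) − z(FA) = 1.433 − (-0.650) = 2.083

d' = 2.08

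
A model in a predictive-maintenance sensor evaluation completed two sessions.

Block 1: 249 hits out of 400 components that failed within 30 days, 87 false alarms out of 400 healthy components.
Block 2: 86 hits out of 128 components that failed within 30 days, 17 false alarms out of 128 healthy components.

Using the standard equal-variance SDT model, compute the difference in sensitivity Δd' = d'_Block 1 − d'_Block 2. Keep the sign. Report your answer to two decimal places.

Δd' = -0.47

Block 1: z(0.6225) = 0.312, z(0.2175) = -0.781, d' = 1.093
Block 2: z(0.6719) = 0.445, z(0.1328) = -1.113, d' = 1.558
Δd' = d'_Block 1 − d'_Block 2 = 1.093 − 1.558 = -0.465
Block 2 has the higher sensitivity.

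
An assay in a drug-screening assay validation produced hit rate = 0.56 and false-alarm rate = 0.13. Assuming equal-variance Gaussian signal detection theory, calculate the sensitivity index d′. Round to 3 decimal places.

d′ = 1.277

z(H) = 0.1510
z(FA) = -1.1264
d' = z(H) − z(FA) = 0.1510 − (-1.1264) = 1.2774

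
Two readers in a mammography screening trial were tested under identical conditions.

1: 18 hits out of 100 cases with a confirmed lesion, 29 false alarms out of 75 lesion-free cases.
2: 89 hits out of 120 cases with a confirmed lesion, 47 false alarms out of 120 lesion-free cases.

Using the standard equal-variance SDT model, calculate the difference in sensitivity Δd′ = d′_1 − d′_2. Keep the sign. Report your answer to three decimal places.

1: z(0.1800) = -0.9154, z(0.3867) = -0.2879, d' = -0.6275
2: z(0.7417) = 0.6486, z(0.3917) = -0.2749, d' = 0.9235
Δd' = d'_1 − d'_2 = -0.6275 − 0.9235 = -1.5510
2 has the higher sensitivity.

Δd′ = -1.551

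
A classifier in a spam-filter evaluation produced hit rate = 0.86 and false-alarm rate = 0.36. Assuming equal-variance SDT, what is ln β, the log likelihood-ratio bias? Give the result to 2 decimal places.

Φ⁻¹(H) = 1.080
Φ⁻¹(FA) = -0.358
ln β = −½·[z(H)² − z(FA)²] = −0.5 × (1.166 − 0.128) = -0.519

ln β = -0.52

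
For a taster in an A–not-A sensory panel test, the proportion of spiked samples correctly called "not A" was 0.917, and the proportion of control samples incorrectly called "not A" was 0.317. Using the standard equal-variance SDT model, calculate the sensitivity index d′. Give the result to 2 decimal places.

z(H) = z(0.917) = 1.385
z(FA) = z(0.317) = -0.476
d' = z(H) − z(FA) = 1.385 − (-0.476) = 1.861

d′ = 1.86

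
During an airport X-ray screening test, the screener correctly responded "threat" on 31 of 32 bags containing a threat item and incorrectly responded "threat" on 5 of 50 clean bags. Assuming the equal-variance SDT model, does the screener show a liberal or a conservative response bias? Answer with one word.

z(H) = 1.863, z(FA) = -1.282
c = −½·(z(H) + z(FA)) = -0.2905
c < 0 → liberal criterion (biased toward responding “yes”).

liberal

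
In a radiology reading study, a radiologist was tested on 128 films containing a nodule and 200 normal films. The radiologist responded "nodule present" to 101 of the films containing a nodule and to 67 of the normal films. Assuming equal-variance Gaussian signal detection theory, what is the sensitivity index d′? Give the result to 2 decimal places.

d′ = 1.23

H = 101/128 = 0.7891
FA = 67/200 = 0.3350
z(0.7891) = 0.803, z(0.3350) = -0.426
d' = z(H) − z(FA) = 0.803 − (-0.426) = 1.229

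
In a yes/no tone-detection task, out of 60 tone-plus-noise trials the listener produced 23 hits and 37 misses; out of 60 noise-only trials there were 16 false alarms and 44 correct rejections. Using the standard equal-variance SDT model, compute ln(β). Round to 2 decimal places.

ln β = 0.15

H = 23/60 = 0.3833
FA = 16/60 = 0.2667
z(0.3833) = -0.297, z(0.2667) = -0.623
ln β = −½·[z(H)² − z(FA)²] = −0.5 × (0.088 − 0.388) = 0.150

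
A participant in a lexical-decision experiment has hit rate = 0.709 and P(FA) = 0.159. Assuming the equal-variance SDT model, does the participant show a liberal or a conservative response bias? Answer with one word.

z(H) = 0.550, z(FA) = -0.999
c = −½·(z(H) + z(FA)) = 0.2245
c > 0 → conservative criterion (biased toward responding “no”).

conservative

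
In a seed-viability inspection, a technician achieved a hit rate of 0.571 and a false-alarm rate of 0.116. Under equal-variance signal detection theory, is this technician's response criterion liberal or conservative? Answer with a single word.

conservative

z(H) = 0.179, z(FA) = -1.195
c = −½·(z(H) + z(FA)) = 0.508
c > 0 → conservative criterion (biased toward responding “no”).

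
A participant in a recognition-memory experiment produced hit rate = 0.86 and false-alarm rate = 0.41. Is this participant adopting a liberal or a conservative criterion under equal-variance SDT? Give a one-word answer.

z(H) = 1.080, z(FA) = -0.228
c = −½·(z(H) + z(FA)) = -0.426
c < 0 → liberal criterion (biased toward responding “yes”).

liberal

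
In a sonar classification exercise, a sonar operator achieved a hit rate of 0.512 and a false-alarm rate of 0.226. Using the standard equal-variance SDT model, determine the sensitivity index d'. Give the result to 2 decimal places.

z(0.512) = 0.030, z(0.226) = -0.752
d' = z(H) − z(FA) = 0.030 − (-0.752) = 0.782

d' = 0.78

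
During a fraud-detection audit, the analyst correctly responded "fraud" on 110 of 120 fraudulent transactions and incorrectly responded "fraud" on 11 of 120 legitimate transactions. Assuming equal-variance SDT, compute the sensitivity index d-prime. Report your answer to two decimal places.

d-prime = 2.71

H = 110/120 = 0.9167
FA = 11/120 = 0.0917
z(H) = z(0.9167) = 1.3832
z(FA) = z(0.0917) = -1.3304
d' = z(H) − z(FA) = 1.3832 − (-1.3304) = 2.7136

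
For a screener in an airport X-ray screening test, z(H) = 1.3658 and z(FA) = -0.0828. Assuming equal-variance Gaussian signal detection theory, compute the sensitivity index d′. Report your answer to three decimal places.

d′ = 1.449

d' = z(H) − z(FA) = 1.3658 − (-0.0828) = 1.4486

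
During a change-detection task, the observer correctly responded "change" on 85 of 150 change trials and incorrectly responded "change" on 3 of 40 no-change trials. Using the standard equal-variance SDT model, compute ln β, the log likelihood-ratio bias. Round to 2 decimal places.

ln β = 1.02

H = 85/150 = 0.5667
FA = 3/40 = 0.0750
z(H) = 0.168
z(FA) = -1.440
ln β = −½·[z(H)² − z(FA)²] = −0.5 × (0.028 − 2.074) = 1.023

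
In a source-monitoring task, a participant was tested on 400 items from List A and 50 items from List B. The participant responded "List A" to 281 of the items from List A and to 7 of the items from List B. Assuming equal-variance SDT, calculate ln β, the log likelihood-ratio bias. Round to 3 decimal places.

ln β = 0.442

H = 281/400 = 0.7025
FA = 7/50 = 0.1400
z(H) = z(0.7025) = 0.5316
z(FA) = z(0.1400) = -1.0803
ln β = −½·[z(H)² − z(FA)²] = −0.5 × (0.2826 − 1.1670) = 0.4422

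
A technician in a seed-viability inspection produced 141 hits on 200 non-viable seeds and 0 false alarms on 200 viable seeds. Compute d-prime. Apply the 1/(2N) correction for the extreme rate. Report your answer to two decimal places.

d-prime = 3.35

The false-alarm rate is 0/200 = 0, so apply the 1/(2N) correction: FA → 1/(2·200) = 0.00250.
z(H) = z(0.70500) = 0.539
z(FA) = z(0.00250) = -2.807
d' = 0.539 − (-2.807) = 3.346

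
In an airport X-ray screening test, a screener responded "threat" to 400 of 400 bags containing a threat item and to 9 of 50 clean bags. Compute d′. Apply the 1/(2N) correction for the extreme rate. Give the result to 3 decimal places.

The hit rate is 400/400 = 1, so apply the 1/(2N) correction: H → 1 − 1/(2·400) = 0.99875.
z(H) = z(0.99875) = 3.0233
z(FA) = z(0.18000) = -0.9154
d' = 3.0233 − (-0.9154) = 3.9387

d′ = 3.939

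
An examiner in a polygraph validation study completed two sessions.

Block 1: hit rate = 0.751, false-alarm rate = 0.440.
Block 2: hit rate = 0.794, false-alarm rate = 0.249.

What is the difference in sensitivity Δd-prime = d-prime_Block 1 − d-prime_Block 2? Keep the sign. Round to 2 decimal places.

Block 1: z(0.751) = 0.678, z(0.440) = -0.151, d' = 0.829
Block 2: z(0.794) = 0.820, z(0.249) = -0.678, d' = 1.498
Δd' = d'_Block 1 − d'_Block 2 = 0.829 − 1.498 = -0.669
Block 2 has the higher sensitivity.

Δd-prime = -0.67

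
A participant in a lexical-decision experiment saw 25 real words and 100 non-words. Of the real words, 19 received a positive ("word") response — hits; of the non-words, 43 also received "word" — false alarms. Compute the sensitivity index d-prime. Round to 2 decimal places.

d-prime = 0.88

H = 19/25 = 0.7600
FA = 43/100 = 0.4300
z(0.7600) = 0.7063, z(0.4300) = -0.1764
d' = z(H) − z(FA) = 0.7063 − (-0.1764) = 0.8827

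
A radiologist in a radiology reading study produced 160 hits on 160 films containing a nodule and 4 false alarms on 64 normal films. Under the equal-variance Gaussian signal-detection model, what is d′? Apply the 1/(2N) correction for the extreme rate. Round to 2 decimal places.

The hit rate is 160/160 = 1, so apply the 1/(2N) correction: H → 1 − 1/(2·160) = 0.99687.
z(H) = z(0.99687) = 2.734
z(FA) = z(0.06250) = -1.534
d' = 2.734 − (-1.534) = 4.268

d′ = 4.27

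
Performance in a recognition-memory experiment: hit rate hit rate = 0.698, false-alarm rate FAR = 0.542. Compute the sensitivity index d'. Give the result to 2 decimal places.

d' = 0.41

z(0.698) = 0.5187, z(0.542) = 0.1055
d' = z(H) − z(FA) = 0.5187 − 0.1055 = 0.4132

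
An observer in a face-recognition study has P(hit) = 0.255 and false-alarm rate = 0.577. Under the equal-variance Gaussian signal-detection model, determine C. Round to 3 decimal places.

C = 0.232

z(0.255) = -0.6588, z(0.577) = 0.1942
c = −½·[z(H) + z(FA)] = −0.5 × (-0.6588 + 0.1942) = 0.2323
c > 0: the observer has a conservative response bias.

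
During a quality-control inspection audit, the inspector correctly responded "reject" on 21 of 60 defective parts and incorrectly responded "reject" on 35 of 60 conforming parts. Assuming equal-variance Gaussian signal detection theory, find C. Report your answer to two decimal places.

H = 21/60 = 0.3500
FA = 35/60 = 0.5833
z(H) = z(0.3500) = -0.3853
z(FA) = z(0.5833) = 0.2103
c = −½·[z(H) + z(FA)] = −0.5 × (-0.3853 + 0.2103) = 0.0875

C = 0.09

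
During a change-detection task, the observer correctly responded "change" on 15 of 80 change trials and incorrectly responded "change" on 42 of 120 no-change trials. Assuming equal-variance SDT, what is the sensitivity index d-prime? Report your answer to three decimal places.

H = 15/80 = 0.1875
FA = 42/120 = 0.3500
z(H) = z(0.1875) = -0.8871
z(FA) = z(0.3500) = -0.3853
d' = z(H) − z(FA) = -0.8871 − (-0.3853) = -0.5018

d-prime = -0.502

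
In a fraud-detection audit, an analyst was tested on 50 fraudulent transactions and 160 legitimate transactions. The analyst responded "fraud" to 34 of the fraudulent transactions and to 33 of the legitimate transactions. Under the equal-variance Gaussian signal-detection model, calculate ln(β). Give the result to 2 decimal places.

H = 34/50 = 0.6800
FA = 33/160 = 0.2062
z(H) = 0.468
z(FA) = -0.820
ln β = −½·[z(H)² − z(FA)²] = −0.5 × (0.219 − 0.672) = 0.2265

ln β = 0.23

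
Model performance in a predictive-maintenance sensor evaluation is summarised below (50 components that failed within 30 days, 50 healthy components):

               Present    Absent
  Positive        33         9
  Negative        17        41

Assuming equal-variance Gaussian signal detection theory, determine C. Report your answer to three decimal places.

H = 33/50 = 0.6600
FA = 9/50 = 0.1800
z(0.6600) = 0.4125, z(0.1800) = -0.9154
c = −½·[z(H) + z(FA)] = −0.5 × (0.4125 + (-0.9154)) = 0.25145

C = 0.251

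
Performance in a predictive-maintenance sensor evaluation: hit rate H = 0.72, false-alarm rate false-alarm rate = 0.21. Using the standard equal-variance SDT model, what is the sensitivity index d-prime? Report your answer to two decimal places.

z(H) = 0.5828
z(FA) = -0.8064
d' = z(H) − z(FA) = 0.5828 − (-0.8064) = 1.3892

d-prime = 1.39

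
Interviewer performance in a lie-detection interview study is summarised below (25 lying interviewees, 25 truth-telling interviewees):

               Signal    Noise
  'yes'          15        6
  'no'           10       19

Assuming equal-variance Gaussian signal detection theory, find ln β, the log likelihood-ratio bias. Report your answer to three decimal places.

ln β = 0.217

H = 15/25 = 0.6000
FA = 6/25 = 0.2400
z(0.6000) = 0.2533, z(0.2400) = -0.7063
ln β = −½·[z(H)² − z(FA)²] = −0.5 × (0.0642 − 0.4989) = 0.21735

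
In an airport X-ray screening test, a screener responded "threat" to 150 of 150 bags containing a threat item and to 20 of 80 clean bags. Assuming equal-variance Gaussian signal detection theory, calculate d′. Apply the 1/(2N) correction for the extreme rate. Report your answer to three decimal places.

The hit rate is 150/150 = 1, so apply the 1/(2N) correction: H → 1 − 1/(2·150) = 0.99667.
z(H) = z(0.99667) = 2.7134
z(FA) = z(0.25000) = -0.6745
d' = 2.7134 − (-0.6745) = 3.3879

d′ = 3.388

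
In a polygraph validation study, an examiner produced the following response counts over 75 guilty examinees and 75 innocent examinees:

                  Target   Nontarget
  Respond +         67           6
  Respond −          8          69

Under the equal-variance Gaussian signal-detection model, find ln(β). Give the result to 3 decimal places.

ln β = 0.213

H = 67/75 = 0.8933
FA = 6/75 = 0.0800
Φ⁻¹(H) = Φ⁻¹(0.8933) = 1.2443
Φ⁻¹(FA) = Φ⁻¹(0.0800) = -1.4051
ln β = −½·[z(H)² − z(FA)²] = −0.5 × (1.5483 − 1.9743) = 0.2130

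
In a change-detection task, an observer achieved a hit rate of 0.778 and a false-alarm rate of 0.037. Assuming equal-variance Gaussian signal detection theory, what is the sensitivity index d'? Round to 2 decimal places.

d' = 2.55

z(H) = z(0.778) = 0.7655
z(FA) = z(0.037) = -1.7866
d' = z(H) − z(FA) = 0.7655 − (-1.7866) = 2.5521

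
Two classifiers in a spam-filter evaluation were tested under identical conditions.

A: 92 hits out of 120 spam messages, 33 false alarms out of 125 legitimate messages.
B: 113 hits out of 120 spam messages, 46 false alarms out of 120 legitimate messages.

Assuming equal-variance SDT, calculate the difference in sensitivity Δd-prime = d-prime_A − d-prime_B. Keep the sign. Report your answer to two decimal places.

A: z(0.7667) = 0.728, z(0.2640) = -0.631, d' = 1.359
B: z(0.9417) = 1.569, z(0.3833) = -0.297, d' = 1.866
Δd' = d'_A − d'_B = 1.359 − 1.866 = -0.507
B has the higher sensitivity.

Δd-prime = -0.51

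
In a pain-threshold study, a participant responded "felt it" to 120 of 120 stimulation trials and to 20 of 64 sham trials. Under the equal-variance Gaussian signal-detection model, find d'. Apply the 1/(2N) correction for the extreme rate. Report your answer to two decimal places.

The hit rate is 120/120 = 1, so apply the 1/(2N) correction: H → 1 − 1/(2·120) = 0.99583.
z(H) = z(0.99583) = 2.638
z(FA) = z(0.31250) = -0.489
d' = 2.638 − (-0.489) = 3.127

d' = 3.13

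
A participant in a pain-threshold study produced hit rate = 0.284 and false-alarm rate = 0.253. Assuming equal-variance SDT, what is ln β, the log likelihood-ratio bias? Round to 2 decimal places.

ln β = 0.06

Φ⁻¹(H) = -0.571
Φ⁻¹(FA) = -0.665
ln β = −½·[z(H)² − z(FA)²] = −0.5 × (0.326 − 0.442) = 0.058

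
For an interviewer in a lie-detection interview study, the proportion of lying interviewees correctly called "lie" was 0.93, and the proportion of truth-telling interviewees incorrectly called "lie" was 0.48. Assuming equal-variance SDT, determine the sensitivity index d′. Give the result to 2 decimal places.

Φ⁻¹(H) = 1.476
Φ⁻¹(FA) = -0.050
d' = z(H) − z(FA) = 1.476 − (-0.050) = 1.526

d′ = 1.53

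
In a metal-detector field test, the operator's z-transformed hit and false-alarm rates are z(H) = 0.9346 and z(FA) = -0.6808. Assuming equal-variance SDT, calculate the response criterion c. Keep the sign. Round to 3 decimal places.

c = −½·[z(H) + z(FA)] = −½·(0.9346 + (-0.6808)) = -0.1269

c = -0.127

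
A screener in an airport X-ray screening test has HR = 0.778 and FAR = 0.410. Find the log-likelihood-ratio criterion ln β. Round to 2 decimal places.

z(0.778) = 0.765, z(0.410) = -0.228
ln β = −½·[z(H)² − z(FA)²] = −0.5 × (0.585 − 0.052) = -0.2665

ln β = -0.27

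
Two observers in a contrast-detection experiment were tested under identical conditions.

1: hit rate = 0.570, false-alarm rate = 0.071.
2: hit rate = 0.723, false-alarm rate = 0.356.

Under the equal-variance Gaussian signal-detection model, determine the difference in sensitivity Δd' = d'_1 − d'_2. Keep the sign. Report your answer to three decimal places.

Δd' = 0.684

1: z(0.570) = 0.1764, z(0.071) = -1.4684, d' = 1.6448
2: z(0.723) = 0.5918, z(0.356) = -0.3692, d' = 0.9610
Δd' = d'_1 − d'_2 = 1.6448 − 0.9610 = 0.6838
1 has the higher sensitivity.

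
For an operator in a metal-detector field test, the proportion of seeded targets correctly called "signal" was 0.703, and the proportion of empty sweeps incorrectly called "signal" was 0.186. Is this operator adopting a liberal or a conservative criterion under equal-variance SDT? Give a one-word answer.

z(H) = 0.533, z(FA) = -0.893
c = −½·(z(H) + z(FA)) = 0.180
c > 0 → conservative criterion (biased toward responding “no”).

conservative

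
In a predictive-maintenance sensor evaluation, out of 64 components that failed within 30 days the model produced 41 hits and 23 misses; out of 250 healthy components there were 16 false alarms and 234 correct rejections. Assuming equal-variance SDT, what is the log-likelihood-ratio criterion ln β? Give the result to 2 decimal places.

H = 41/64 = 0.6406
FA = 16/250 = 0.0640
Φ⁻¹(0.6406) = 0.360, Φ⁻¹(0.0640) = -1.522
ln β = −½·[z(H)² − z(FA)²] = −0.5 × (0.130 − 2.316) = 1.093

ln β = 1.09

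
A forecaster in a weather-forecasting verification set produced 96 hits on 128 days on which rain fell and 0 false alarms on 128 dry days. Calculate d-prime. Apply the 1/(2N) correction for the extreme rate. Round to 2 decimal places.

The false-alarm rate is 0/128 = 0, so apply the 1/(2N) correction: FA → 1/(2·128) = 0.00391.
z(H) = z(0.75000) = 0.674
z(FA) = z(0.00391) = -2.660
d' = 0.674 − (-2.660) = 3.334

d-prime = 3.33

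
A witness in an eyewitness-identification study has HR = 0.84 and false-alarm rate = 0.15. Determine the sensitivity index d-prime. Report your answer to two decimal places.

Φ⁻¹(H) = Φ⁻¹(0.84) = 0.9945
Φ⁻¹(FA) = Φ⁻¹(0.15) = -1.0364
d' = z(H) − z(FA) = 0.9945 − (-1.0364) = 2.0309

d-prime = 2.03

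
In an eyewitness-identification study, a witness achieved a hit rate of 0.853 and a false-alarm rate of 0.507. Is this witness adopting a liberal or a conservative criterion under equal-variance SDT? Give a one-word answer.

z(H) = 1.049, z(FA) = 0.018
c = −½·(z(H) + z(FA)) = -0.5335
c < 0 → liberal criterion (biased toward responding “yes”).

liberal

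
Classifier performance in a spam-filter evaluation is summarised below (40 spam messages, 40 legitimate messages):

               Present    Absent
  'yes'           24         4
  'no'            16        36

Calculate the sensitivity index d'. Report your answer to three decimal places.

d' = 1.535

H = 24/40 = 0.6000
FA = 4/40 = 0.1000
z(H) = z(0.6000) = 0.2533
z(FA) = z(0.1000) = -1.2816
d' = z(H) − z(FA) = 0.2533 − (-1.2816) = 1.5349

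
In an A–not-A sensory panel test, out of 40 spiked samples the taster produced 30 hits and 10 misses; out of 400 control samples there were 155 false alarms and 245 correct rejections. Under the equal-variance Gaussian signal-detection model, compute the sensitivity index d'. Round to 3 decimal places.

H = 30/40 = 0.7500
FA = 155/400 = 0.3875
Φ⁻¹(H) = 0.6745
Φ⁻¹(FA) = -0.2858
d' = z(H) − z(FA) = 0.6745 − (-0.2858) = 0.9603

d' = 0.960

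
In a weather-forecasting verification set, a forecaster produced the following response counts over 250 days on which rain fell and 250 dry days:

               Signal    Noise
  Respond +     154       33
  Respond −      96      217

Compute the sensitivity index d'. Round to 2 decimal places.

d' = 1.41

H = 154/250 = 0.6160
FA = 33/250 = 0.1320
z(H) = 0.295
z(FA) = -1.117
d' = z(H) − z(FA) = 0.295 − (-1.117) = 1.412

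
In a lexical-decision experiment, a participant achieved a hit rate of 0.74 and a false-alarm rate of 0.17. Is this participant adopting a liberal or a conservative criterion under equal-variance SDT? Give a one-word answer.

z(H) = 0.643, z(FA) = -0.954
c = −½·(z(H) + z(FA)) = 0.1555
c > 0 → conservative criterion (biased toward responding “no”).

conservative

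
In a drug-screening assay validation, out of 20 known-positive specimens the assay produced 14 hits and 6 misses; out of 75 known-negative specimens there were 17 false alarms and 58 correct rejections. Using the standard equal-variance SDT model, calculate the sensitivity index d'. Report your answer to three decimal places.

H = 14/20 = 0.7000
FA = 17/75 = 0.2267
z(0.7000) = 0.5244, z(0.2267) = -0.7498
d' = z(H) − z(FA) = 0.5244 − (-0.7498) = 1.2742

d' = 1.274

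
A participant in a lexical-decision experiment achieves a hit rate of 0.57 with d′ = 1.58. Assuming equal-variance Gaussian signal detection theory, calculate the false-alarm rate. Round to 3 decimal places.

false-alarm rate = 0.080

z(hit rate) = z(0.57) = 0.1764
z(FA) = z(H) − d' = 0.1764 − 1.58 = -1.4036
false-alarm rate = Φ(-1.4036) = 0.0802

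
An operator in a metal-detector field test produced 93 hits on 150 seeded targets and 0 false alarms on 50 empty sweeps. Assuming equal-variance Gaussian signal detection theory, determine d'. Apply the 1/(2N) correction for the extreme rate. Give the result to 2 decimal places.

The false-alarm rate is 0/50 = 0, so apply the 1/(2N) correction: FA → 1/(2·50) = 0.01000.
z(H) = z(0.62000) = 0.305
z(FA) = z(0.01000) = -2.326
d' = 0.305 − (-2.326) = 2.631

d' = 2.63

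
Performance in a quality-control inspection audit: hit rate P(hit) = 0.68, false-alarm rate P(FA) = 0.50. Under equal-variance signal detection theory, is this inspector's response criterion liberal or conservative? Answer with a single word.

liberal

z(H) = 0.468, z(FA) = 0.000
c = −½·(z(H) + z(FA)) = -0.234
c < 0 → liberal criterion (biased toward responding “yes”).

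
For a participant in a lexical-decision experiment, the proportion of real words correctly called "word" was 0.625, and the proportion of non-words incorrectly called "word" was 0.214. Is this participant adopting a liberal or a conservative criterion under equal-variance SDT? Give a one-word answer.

z(H) = 0.319, z(FA) = -0.793
c = −½·(z(H) + z(FA)) = 0.237
c > 0 → conservative criterion (biased toward responding “no”).

conservative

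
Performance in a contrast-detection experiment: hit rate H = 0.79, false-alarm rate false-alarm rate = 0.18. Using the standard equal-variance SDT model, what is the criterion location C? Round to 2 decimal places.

C = 0.05

Φ⁻¹(0.79) = 0.806, Φ⁻¹(0.18) = -0.915
c = −½·[z(H) + z(FA)] = −0.5 × (0.806 + (-0.915)) = 0.0545
c > 0: the observer has a conservative response bias.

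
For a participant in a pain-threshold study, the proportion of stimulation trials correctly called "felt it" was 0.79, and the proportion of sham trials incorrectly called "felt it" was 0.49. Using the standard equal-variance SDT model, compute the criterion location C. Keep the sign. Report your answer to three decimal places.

z(0.79) = 0.8064, z(0.49) = -0.0251
c = −½·[z(H) + z(FA)] = −0.5 × (0.8064 + (-0.0251)) = -0.39065
c < 0: the participant has a liberal response bias.

C = -0.391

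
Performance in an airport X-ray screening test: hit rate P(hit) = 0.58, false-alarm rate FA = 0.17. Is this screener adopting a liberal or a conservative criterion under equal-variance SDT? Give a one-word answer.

conservative

z(H) = 0.202, z(FA) = -0.954
c = −½·(z(H) + z(FA)) = 0.376
c > 0 → conservative criterion (biased toward responding “no”).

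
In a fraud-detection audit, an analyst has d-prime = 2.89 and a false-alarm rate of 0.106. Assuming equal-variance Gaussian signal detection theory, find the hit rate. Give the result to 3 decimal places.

z(false-alarm rate) = z(0.106) = -1.2481
z(H) = z(FA) + d' = -1.2481 + 2.89 = 1.6419
hit rate = Φ(1.6419) = 0.9497

hit rate = 0.950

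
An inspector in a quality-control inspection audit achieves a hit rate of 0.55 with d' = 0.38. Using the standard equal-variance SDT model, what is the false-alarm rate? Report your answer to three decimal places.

false-alarm rate = 0.400

z(hit rate) = z(0.55) = 0.1257
z(FA) = z(H) − d' = 0.1257 − 0.38 = -0.2543
false-alarm rate = Φ(-0.2543) = 0.3996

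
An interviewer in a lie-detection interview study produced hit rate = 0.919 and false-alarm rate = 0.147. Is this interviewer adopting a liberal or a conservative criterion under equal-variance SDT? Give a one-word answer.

liberal

z(H) = 1.398, z(FA) = -1.049
c = −½·(z(H) + z(FA)) = -0.1745
c < 0 → liberal criterion (biased toward responding “yes”).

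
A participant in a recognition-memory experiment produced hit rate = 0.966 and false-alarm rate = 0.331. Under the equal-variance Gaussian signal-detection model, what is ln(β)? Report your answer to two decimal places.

z(H) = 1.825
z(FA) = -0.437
ln β = −½·[z(H)² − z(FA)²] = −0.5 × (3.331 − 0.191) = -1.570

ln β = -1.57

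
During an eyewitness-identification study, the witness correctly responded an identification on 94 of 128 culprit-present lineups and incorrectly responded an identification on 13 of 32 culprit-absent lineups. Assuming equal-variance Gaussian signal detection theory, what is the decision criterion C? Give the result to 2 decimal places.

C = -0.19

H = 94/128 = 0.7344
FA = 13/32 = 0.4062
z(H) = z(0.7344) = 0.626
z(FA) = z(0.4062) = -0.237
c = −½·[z(H) + z(FA)] = −0.5 × (0.626 + (-0.237)) = -0.1945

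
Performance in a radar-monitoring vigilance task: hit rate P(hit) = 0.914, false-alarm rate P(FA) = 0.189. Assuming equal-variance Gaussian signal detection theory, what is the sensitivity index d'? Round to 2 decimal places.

z(H) = z(0.914) = 1.366
z(FA) = z(0.189) = -0.882
d' = z(H) − z(FA) = 1.366 − (-0.882) = 2.248

d' = 2.25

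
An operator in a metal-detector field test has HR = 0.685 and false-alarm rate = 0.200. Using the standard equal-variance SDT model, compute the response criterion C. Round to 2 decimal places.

C = 0.18

z(H) = z(0.685) = 0.4817
z(FA) = z(0.200) = -0.8416
c = −½·[z(H) + z(FA)] = −0.5 × (0.4817 + (-0.8416)) = 0.17995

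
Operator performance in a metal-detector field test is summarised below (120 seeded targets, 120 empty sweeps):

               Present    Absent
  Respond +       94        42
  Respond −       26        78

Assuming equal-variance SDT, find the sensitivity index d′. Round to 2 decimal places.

H = 94/120 = 0.7833
FA = 42/120 = 0.3500
z(H) = 0.7834
z(FA) = -0.3853
d' = z(H) − z(FA) = 0.7834 − (-0.3853) = 1.1687

d′ = 1.17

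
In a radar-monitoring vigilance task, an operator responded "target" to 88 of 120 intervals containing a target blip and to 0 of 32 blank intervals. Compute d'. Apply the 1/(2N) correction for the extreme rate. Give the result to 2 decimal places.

d' = 2.78

The false-alarm rate is 0/32 = 0, so apply the 1/(2N) correction: FA → 1/(2·32) = 0.01562.
z(H) = z(0.73333) = 0.623
z(FA) = z(0.01562) = -2.154
d' = 0.623 − (-2.154) = 2.777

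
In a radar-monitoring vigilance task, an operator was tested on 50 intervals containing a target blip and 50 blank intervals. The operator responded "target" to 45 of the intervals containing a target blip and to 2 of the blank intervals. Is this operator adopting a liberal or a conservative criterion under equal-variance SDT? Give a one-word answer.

z(H) = 1.282, z(FA) = -1.751
c = −½·(z(H) + z(FA)) = 0.2345
c > 0 → conservative criterion (biased toward responding “no”).

conservative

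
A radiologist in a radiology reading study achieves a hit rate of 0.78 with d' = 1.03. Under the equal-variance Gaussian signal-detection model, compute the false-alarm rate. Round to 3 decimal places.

false-alarm rate = 0.398

z(hit rate) = z(0.78) = 0.7722
z(FA) = z(H) − d' = 0.7722 − 1.03 = -0.2578
false-alarm rate = Φ(-0.2578) = 0.3983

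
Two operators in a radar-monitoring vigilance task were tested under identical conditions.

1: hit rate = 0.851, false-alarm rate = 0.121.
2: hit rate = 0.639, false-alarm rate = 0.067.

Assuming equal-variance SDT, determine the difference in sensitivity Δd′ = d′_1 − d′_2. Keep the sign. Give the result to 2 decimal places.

Δd′ = 0.36

1: z(0.851) = 1.041, z(0.121) = -1.170, d' = 2.211
2: z(0.639) = 0.356, z(0.067) = -1.499, d' = 1.855
Δd' = d'_1 − d'_2 = 2.211 − 1.855 = 0.356
1 has the higher sensitivity.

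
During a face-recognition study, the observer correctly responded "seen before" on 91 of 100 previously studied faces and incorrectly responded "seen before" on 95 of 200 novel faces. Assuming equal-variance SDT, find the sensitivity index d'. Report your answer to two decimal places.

H = 91/100 = 0.9100
FA = 95/200 = 0.4750
z(H) = 1.3408
z(FA) = -0.0627
d' = z(H) − z(FA) = 1.3408 − (-0.0627) = 1.4035

d' = 1.40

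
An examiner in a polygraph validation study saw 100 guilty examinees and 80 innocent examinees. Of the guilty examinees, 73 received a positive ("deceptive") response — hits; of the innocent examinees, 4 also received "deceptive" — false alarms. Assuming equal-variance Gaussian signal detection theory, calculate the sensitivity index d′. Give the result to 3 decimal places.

H = 73/100 = 0.7300
FA = 4/80 = 0.0500
z(H) = z(0.7300) = 0.6128
z(FA) = z(0.0500) = -1.6449
d' = z(H) − z(FA) = 0.6128 − (-1.6449) = 2.2577

d′ = 2.258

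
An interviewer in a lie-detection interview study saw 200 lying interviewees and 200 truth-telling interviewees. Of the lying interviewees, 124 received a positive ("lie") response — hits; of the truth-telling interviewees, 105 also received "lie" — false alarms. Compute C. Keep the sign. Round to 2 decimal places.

H = 124/200 = 0.6200
FA = 105/200 = 0.5250
Φ⁻¹(H) = Φ⁻¹(0.6200) = 0.3055
Φ⁻¹(FA) = Φ⁻¹(0.5250) = 0.0627
c = −½·[z(H) + z(FA)] = −0.5 × (0.3055 + 0.0627) = -0.1841
c < 0: the interviewer has a liberal response bias.

C = -0.18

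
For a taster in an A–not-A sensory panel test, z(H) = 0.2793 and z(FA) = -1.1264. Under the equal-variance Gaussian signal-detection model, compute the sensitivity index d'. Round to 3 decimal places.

d' = 1.406

d' = z(H) − z(FA) = 0.2793 − (-1.1264) = 1.4057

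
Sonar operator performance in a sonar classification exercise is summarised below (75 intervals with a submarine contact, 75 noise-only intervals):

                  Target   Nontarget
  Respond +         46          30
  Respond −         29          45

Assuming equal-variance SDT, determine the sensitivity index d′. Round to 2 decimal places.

H = 46/75 = 0.6133
FA = 30/75 = 0.4000
Φ⁻¹(H) = Φ⁻¹(0.6133) = 0.288
Φ⁻¹(FA) = Φ⁻¹(0.4000) = -0.253
d' = z(H) − z(FA) = 0.288 − (-0.253) = 0.541

d′ = 0.54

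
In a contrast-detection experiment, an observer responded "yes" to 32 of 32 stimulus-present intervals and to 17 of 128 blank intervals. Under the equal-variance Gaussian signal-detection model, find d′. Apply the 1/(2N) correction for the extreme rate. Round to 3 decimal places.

The hit rate is 32/32 = 1, so apply the 1/(2N) correction: H → 1 − 1/(2·32) = 0.98438.
z(H) = z(0.98438) = 2.1540
z(FA) = z(0.13281) = -1.1132
d' = 2.1540 − (-1.1132) = 3.2672

d′ = 3.267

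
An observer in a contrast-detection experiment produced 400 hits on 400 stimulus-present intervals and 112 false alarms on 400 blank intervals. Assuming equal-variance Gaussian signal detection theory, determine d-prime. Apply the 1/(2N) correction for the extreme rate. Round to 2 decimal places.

The hit rate is 400/400 = 1, so apply the 1/(2N) correction: H → 1 − 1/(2·400) = 0.99875.
z(H) = z(0.99875) = 3.023
z(FA) = z(0.28000) = -0.583
d' = 3.023 − (-0.583) = 3.606

d-prime = 3.61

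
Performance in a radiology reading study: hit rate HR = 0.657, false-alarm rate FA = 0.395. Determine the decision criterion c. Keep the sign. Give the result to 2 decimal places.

c = -0.07

z(H) = 0.4043
z(FA) = -0.2663
c = −½·[z(H) + z(FA)] = −0.5 × (0.4043 + (-0.2663)) = -0.0690
c < 0: the radiologist has a liberal response bias.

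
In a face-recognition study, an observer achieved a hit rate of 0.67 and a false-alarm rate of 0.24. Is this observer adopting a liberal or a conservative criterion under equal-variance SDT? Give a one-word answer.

z(H) = 0.440, z(FA) = -0.706
c = −½·(z(H) + z(FA)) = 0.133
c > 0 → conservative criterion (biased toward responding “no”).

conservative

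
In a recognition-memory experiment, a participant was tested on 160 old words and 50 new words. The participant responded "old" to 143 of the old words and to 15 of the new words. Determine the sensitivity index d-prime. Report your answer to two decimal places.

d-prime = 1.77

H = 143/160 = 0.8938
FA = 15/50 = 0.3000
Φ⁻¹(H) = 1.247
Φ⁻¹(FA) = -0.524
d' = z(H) − z(FA) = 1.247 − (-0.524) = 1.771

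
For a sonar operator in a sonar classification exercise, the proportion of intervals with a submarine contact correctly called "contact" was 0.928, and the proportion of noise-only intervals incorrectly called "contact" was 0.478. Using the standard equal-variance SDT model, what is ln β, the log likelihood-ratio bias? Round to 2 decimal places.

z(H) = 1.461
z(FA) = -0.055
ln β = −½·[z(H)² − z(FA)²] = −0.5 × (2.135 − 0.003) = -1.066

ln β = -1.07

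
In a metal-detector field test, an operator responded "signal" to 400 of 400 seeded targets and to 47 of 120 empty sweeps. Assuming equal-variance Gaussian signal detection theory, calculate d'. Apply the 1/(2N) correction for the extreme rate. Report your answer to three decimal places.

The hit rate is 400/400 = 1, so apply the 1/(2N) correction: H → 1 − 1/(2·400) = 0.99875.
z(H) = z(0.99875) = 3.0233
z(FA) = z(0.39167) = -0.2750
d' = 3.0233 − (-0.2750) = 3.2983

d' = 3.298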